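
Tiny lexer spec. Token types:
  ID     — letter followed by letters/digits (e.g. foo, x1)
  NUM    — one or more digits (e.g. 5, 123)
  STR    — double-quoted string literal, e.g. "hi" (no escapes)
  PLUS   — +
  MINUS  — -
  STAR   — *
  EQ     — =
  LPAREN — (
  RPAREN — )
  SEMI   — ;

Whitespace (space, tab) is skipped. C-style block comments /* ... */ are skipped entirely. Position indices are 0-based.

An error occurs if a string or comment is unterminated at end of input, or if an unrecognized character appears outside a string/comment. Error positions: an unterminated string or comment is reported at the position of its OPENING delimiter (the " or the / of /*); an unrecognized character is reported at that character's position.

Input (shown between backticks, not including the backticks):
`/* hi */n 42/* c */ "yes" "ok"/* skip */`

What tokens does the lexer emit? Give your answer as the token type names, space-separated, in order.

pos=0: enter COMMENT mode (saw '/*')
exit COMMENT mode (now at pos=8)
pos=8: emit ID 'n' (now at pos=9)
pos=10: emit NUM '42' (now at pos=12)
pos=12: enter COMMENT mode (saw '/*')
exit COMMENT mode (now at pos=19)
pos=20: enter STRING mode
pos=20: emit STR "yes" (now at pos=25)
pos=26: enter STRING mode
pos=26: emit STR "ok" (now at pos=30)
pos=30: enter COMMENT mode (saw '/*')
exit COMMENT mode (now at pos=40)
DONE. 4 tokens: [ID, NUM, STR, STR]

Answer: ID NUM STR STR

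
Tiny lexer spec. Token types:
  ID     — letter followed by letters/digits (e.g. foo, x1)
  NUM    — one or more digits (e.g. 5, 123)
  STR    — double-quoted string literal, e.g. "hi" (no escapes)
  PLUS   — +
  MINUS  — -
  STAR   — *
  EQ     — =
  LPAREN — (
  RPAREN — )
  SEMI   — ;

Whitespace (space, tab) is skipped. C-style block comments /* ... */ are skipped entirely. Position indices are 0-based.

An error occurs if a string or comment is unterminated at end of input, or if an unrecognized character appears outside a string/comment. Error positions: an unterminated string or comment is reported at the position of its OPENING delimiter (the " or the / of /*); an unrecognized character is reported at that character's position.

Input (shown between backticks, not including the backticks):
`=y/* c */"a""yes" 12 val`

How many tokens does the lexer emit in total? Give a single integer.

pos=0: emit EQ '='
pos=1: emit ID 'y' (now at pos=2)
pos=2: enter COMMENT mode (saw '/*')
exit COMMENT mode (now at pos=9)
pos=9: enter STRING mode
pos=9: emit STR "a" (now at pos=12)
pos=12: enter STRING mode
pos=12: emit STR "yes" (now at pos=17)
pos=18: emit NUM '12' (now at pos=20)
pos=21: emit ID 'val' (now at pos=24)
DONE. 6 tokens: [EQ, ID, STR, STR, NUM, ID]

Answer: 6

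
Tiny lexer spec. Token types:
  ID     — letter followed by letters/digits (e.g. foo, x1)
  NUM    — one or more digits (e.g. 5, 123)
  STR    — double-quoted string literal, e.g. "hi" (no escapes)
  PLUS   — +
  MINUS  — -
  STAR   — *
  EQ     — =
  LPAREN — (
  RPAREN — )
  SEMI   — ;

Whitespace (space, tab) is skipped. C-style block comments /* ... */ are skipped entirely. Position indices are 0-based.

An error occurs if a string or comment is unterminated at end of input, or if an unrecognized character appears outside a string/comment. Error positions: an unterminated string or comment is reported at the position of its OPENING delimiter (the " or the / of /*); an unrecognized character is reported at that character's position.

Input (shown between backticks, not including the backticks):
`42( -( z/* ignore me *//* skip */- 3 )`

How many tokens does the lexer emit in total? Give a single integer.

Answer: 8

Derivation:
pos=0: emit NUM '42' (now at pos=2)
pos=2: emit LPAREN '('
pos=4: emit MINUS '-'
pos=5: emit LPAREN '('
pos=7: emit ID 'z' (now at pos=8)
pos=8: enter COMMENT mode (saw '/*')
exit COMMENT mode (now at pos=23)
pos=23: enter COMMENT mode (saw '/*')
exit COMMENT mode (now at pos=33)
pos=33: emit MINUS '-'
pos=35: emit NUM '3' (now at pos=36)
pos=37: emit RPAREN ')'
DONE. 8 tokens: [NUM, LPAREN, MINUS, LPAREN, ID, MINUS, NUM, RPAREN]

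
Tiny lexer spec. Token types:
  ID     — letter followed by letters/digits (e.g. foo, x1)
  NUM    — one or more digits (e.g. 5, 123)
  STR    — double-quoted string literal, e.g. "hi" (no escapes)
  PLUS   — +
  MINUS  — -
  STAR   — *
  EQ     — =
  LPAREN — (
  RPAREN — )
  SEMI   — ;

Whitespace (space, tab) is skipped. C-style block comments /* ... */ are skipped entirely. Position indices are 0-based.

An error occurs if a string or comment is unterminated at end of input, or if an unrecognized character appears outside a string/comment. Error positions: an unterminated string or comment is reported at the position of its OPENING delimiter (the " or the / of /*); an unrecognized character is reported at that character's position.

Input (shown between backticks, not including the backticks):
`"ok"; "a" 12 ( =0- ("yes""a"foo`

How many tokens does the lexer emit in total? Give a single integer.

Answer: 12

Derivation:
pos=0: enter STRING mode
pos=0: emit STR "ok" (now at pos=4)
pos=4: emit SEMI ';'
pos=6: enter STRING mode
pos=6: emit STR "a" (now at pos=9)
pos=10: emit NUM '12' (now at pos=12)
pos=13: emit LPAREN '('
pos=15: emit EQ '='
pos=16: emit NUM '0' (now at pos=17)
pos=17: emit MINUS '-'
pos=19: emit LPAREN '('
pos=20: enter STRING mode
pos=20: emit STR "yes" (now at pos=25)
pos=25: enter STRING mode
pos=25: emit STR "a" (now at pos=28)
pos=28: emit ID 'foo' (now at pos=31)
DONE. 12 tokens: [STR, SEMI, STR, NUM, LPAREN, EQ, NUM, MINUS, LPAREN, STR, STR, ID]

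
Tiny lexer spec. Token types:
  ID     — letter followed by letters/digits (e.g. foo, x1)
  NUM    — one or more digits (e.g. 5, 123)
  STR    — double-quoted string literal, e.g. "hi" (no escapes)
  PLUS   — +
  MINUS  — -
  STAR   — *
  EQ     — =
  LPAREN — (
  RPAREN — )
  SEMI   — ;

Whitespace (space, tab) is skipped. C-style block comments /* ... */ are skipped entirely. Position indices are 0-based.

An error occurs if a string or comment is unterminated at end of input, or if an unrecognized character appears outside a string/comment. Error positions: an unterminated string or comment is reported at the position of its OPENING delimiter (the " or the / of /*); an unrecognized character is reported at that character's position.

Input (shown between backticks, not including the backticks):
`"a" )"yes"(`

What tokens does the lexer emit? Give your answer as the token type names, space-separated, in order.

Answer: STR RPAREN STR LPAREN

Derivation:
pos=0: enter STRING mode
pos=0: emit STR "a" (now at pos=3)
pos=4: emit RPAREN ')'
pos=5: enter STRING mode
pos=5: emit STR "yes" (now at pos=10)
pos=10: emit LPAREN '('
DONE. 4 tokens: [STR, RPAREN, STR, LPAREN]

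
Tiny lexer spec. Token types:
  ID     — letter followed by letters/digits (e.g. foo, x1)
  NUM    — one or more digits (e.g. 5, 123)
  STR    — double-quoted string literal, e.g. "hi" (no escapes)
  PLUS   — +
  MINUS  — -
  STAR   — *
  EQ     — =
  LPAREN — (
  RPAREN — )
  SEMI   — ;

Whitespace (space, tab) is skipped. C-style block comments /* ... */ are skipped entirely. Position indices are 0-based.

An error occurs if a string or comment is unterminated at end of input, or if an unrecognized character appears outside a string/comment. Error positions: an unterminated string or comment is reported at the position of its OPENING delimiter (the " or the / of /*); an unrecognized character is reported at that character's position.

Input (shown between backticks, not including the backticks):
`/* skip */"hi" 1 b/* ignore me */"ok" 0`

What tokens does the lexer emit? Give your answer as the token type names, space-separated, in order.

Answer: STR NUM ID STR NUM

Derivation:
pos=0: enter COMMENT mode (saw '/*')
exit COMMENT mode (now at pos=10)
pos=10: enter STRING mode
pos=10: emit STR "hi" (now at pos=14)
pos=15: emit NUM '1' (now at pos=16)
pos=17: emit ID 'b' (now at pos=18)
pos=18: enter COMMENT mode (saw '/*')
exit COMMENT mode (now at pos=33)
pos=33: enter STRING mode
pos=33: emit STR "ok" (now at pos=37)
pos=38: emit NUM '0' (now at pos=39)
DONE. 5 tokens: [STR, NUM, ID, STR, NUM]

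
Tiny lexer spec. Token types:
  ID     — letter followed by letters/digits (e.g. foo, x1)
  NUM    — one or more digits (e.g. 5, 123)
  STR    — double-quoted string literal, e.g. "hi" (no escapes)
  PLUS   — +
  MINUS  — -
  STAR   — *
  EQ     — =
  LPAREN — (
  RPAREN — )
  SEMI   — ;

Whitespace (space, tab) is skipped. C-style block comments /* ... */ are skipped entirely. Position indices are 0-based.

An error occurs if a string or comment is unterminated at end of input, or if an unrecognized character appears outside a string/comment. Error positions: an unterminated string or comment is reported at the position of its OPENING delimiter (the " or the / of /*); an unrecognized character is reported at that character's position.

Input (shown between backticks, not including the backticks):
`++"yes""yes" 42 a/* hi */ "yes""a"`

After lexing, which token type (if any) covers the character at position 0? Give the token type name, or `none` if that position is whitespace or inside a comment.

pos=0: emit PLUS '+'
pos=1: emit PLUS '+'
pos=2: enter STRING mode
pos=2: emit STR "yes" (now at pos=7)
pos=7: enter STRING mode
pos=7: emit STR "yes" (now at pos=12)
pos=13: emit NUM '42' (now at pos=15)
pos=16: emit ID 'a' (now at pos=17)
pos=17: enter COMMENT mode (saw '/*')
exit COMMENT mode (now at pos=25)
pos=26: enter STRING mode
pos=26: emit STR "yes" (now at pos=31)
pos=31: enter STRING mode
pos=31: emit STR "a" (now at pos=34)
DONE. 8 tokens: [PLUS, PLUS, STR, STR, NUM, ID, STR, STR]
Position 0: char is '+' -> PLUS

Answer: PLUS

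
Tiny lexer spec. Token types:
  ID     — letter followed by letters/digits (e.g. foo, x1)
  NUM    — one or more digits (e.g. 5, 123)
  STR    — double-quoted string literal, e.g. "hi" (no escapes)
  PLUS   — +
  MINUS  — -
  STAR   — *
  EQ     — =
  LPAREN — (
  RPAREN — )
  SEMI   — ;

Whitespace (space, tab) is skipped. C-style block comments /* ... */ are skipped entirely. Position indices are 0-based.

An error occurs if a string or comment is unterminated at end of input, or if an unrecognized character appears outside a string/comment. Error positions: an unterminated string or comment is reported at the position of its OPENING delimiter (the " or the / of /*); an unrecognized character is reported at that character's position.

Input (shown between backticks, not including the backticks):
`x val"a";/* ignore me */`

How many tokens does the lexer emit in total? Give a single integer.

pos=0: emit ID 'x' (now at pos=1)
pos=2: emit ID 'val' (now at pos=5)
pos=5: enter STRING mode
pos=5: emit STR "a" (now at pos=8)
pos=8: emit SEMI ';'
pos=9: enter COMMENT mode (saw '/*')
exit COMMENT mode (now at pos=24)
DONE. 4 tokens: [ID, ID, STR, SEMI]

Answer: 4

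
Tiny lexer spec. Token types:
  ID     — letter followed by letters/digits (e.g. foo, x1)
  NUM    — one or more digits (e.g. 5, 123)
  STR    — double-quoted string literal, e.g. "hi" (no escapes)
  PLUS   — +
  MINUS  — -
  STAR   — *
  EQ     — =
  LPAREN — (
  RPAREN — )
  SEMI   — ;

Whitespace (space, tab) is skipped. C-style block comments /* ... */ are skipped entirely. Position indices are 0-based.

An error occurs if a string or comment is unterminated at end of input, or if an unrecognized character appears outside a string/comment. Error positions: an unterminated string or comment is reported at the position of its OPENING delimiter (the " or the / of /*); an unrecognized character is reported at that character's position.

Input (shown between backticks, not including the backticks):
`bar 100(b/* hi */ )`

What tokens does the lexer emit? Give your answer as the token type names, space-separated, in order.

Answer: ID NUM LPAREN ID RPAREN

Derivation:
pos=0: emit ID 'bar' (now at pos=3)
pos=4: emit NUM '100' (now at pos=7)
pos=7: emit LPAREN '('
pos=8: emit ID 'b' (now at pos=9)
pos=9: enter COMMENT mode (saw '/*')
exit COMMENT mode (now at pos=17)
pos=18: emit RPAREN ')'
DONE. 5 tokens: [ID, NUM, LPAREN, ID, RPAREN]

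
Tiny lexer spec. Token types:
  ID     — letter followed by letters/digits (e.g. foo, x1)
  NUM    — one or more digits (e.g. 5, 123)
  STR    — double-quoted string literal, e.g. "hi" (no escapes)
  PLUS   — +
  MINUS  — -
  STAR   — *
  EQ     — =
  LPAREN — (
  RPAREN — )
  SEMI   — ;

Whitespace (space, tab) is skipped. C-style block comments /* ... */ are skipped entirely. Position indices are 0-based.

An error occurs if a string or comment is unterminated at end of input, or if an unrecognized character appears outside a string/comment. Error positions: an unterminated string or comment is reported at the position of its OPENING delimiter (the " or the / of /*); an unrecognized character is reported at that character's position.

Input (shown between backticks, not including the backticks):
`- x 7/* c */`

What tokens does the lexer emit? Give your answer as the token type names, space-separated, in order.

Answer: MINUS ID NUM

Derivation:
pos=0: emit MINUS '-'
pos=2: emit ID 'x' (now at pos=3)
pos=4: emit NUM '7' (now at pos=5)
pos=5: enter COMMENT mode (saw '/*')
exit COMMENT mode (now at pos=12)
DONE. 3 tokens: [MINUS, ID, NUM]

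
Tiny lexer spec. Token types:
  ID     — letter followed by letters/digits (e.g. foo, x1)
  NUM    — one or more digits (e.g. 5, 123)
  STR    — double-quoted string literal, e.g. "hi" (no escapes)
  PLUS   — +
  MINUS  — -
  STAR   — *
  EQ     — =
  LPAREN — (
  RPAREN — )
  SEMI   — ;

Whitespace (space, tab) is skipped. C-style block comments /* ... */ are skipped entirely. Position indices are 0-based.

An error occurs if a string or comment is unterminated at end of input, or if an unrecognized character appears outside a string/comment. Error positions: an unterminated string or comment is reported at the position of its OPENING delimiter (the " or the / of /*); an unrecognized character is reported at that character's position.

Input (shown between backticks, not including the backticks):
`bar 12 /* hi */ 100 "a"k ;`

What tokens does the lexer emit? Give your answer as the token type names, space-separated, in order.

Answer: ID NUM NUM STR ID SEMI

Derivation:
pos=0: emit ID 'bar' (now at pos=3)
pos=4: emit NUM '12' (now at pos=6)
pos=7: enter COMMENT mode (saw '/*')
exit COMMENT mode (now at pos=15)
pos=16: emit NUM '100' (now at pos=19)
pos=20: enter STRING mode
pos=20: emit STR "a" (now at pos=23)
pos=23: emit ID 'k' (now at pos=24)
pos=25: emit SEMI ';'
DONE. 6 tokens: [ID, NUM, NUM, STR, ID, SEMI]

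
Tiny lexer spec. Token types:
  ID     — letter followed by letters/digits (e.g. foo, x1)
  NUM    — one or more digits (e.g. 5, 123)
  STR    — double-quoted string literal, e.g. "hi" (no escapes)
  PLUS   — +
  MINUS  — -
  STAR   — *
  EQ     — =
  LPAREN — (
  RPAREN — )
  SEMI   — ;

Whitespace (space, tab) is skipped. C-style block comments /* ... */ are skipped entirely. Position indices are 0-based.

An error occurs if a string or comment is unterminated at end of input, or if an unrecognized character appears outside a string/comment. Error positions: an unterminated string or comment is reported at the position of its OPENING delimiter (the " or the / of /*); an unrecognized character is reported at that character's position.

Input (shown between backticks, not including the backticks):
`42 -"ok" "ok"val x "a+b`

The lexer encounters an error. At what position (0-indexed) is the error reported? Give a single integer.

Answer: 19

Derivation:
pos=0: emit NUM '42' (now at pos=2)
pos=3: emit MINUS '-'
pos=4: enter STRING mode
pos=4: emit STR "ok" (now at pos=8)
pos=9: enter STRING mode
pos=9: emit STR "ok" (now at pos=13)
pos=13: emit ID 'val' (now at pos=16)
pos=17: emit ID 'x' (now at pos=18)
pos=19: enter STRING mode
pos=19: ERROR — unterminated string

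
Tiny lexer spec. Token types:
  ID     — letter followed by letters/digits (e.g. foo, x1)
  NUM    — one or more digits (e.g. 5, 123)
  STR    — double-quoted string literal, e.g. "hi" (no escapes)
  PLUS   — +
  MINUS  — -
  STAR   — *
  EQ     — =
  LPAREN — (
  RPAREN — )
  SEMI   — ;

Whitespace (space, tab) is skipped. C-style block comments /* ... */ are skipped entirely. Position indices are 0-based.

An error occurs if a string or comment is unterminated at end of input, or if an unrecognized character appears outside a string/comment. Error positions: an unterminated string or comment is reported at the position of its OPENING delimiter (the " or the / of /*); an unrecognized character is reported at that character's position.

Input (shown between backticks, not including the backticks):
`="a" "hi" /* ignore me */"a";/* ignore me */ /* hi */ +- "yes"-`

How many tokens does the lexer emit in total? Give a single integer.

pos=0: emit EQ '='
pos=1: enter STRING mode
pos=1: emit STR "a" (now at pos=4)
pos=5: enter STRING mode
pos=5: emit STR "hi" (now at pos=9)
pos=10: enter COMMENT mode (saw '/*')
exit COMMENT mode (now at pos=25)
pos=25: enter STRING mode
pos=25: emit STR "a" (now at pos=28)
pos=28: emit SEMI ';'
pos=29: enter COMMENT mode (saw '/*')
exit COMMENT mode (now at pos=44)
pos=45: enter COMMENT mode (saw '/*')
exit COMMENT mode (now at pos=53)
pos=54: emit PLUS '+'
pos=55: emit MINUS '-'
pos=57: enter STRING mode
pos=57: emit STR "yes" (now at pos=62)
pos=62: emit MINUS '-'
DONE. 9 tokens: [EQ, STR, STR, STR, SEMI, PLUS, MINUS, STR, MINUS]

Answer: 9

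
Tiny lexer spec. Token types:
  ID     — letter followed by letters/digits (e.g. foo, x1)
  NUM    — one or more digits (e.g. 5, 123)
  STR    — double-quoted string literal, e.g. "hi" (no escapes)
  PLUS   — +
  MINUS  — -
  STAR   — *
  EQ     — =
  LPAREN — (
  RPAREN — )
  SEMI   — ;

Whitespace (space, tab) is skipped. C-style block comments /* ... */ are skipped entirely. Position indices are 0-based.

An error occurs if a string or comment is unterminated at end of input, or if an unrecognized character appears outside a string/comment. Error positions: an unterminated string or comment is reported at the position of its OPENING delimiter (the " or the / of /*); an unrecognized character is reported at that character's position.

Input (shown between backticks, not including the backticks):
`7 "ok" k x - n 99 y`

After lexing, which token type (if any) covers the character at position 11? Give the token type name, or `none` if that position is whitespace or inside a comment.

pos=0: emit NUM '7' (now at pos=1)
pos=2: enter STRING mode
pos=2: emit STR "ok" (now at pos=6)
pos=7: emit ID 'k' (now at pos=8)
pos=9: emit ID 'x' (now at pos=10)
pos=11: emit MINUS '-'
pos=13: emit ID 'n' (now at pos=14)
pos=15: emit NUM '99' (now at pos=17)
pos=18: emit ID 'y' (now at pos=19)
DONE. 8 tokens: [NUM, STR, ID, ID, MINUS, ID, NUM, ID]
Position 11: char is '-' -> MINUS

Answer: MINUS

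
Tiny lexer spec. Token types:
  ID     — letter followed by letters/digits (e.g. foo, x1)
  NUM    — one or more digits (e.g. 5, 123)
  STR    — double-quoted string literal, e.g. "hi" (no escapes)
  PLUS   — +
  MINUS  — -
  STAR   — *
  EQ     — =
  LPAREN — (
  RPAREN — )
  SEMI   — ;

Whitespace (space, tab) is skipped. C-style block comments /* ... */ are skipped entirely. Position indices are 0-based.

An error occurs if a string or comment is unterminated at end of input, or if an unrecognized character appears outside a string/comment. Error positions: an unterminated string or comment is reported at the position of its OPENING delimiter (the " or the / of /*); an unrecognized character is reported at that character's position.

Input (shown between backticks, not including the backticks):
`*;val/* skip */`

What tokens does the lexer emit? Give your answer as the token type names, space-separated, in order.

Answer: STAR SEMI ID

Derivation:
pos=0: emit STAR '*'
pos=1: emit SEMI ';'
pos=2: emit ID 'val' (now at pos=5)
pos=5: enter COMMENT mode (saw '/*')
exit COMMENT mode (now at pos=15)
DONE. 3 tokens: [STAR, SEMI, ID]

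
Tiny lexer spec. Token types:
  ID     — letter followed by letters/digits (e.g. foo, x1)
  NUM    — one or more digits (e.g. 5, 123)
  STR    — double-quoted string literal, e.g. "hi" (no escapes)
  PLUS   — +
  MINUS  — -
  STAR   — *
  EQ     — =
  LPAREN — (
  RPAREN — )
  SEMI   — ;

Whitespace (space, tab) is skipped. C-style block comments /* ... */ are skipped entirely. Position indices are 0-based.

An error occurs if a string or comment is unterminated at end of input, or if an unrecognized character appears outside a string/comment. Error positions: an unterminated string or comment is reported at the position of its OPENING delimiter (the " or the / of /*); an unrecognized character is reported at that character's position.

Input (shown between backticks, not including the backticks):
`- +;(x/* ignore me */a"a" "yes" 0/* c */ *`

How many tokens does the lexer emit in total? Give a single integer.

pos=0: emit MINUS '-'
pos=2: emit PLUS '+'
pos=3: emit SEMI ';'
pos=4: emit LPAREN '('
pos=5: emit ID 'x' (now at pos=6)
pos=6: enter COMMENT mode (saw '/*')
exit COMMENT mode (now at pos=21)
pos=21: emit ID 'a' (now at pos=22)
pos=22: enter STRING mode
pos=22: emit STR "a" (now at pos=25)
pos=26: enter STRING mode
pos=26: emit STR "yes" (now at pos=31)
pos=32: emit NUM '0' (now at pos=33)
pos=33: enter COMMENT mode (saw '/*')
exit COMMENT mode (now at pos=40)
pos=41: emit STAR '*'
DONE. 10 tokens: [MINUS, PLUS, SEMI, LPAREN, ID, ID, STR, STR, NUM, STAR]

Answer: 10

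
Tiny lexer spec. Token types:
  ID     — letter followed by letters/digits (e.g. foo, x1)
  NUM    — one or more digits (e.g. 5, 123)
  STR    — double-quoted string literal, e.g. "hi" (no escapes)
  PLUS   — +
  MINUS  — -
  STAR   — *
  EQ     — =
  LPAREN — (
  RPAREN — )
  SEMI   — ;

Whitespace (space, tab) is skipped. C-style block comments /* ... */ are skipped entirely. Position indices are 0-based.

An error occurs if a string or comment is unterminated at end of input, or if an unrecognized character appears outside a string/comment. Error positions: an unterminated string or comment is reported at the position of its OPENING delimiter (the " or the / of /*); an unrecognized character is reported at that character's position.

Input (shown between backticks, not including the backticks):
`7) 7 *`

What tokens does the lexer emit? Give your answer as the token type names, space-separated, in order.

pos=0: emit NUM '7' (now at pos=1)
pos=1: emit RPAREN ')'
pos=3: emit NUM '7' (now at pos=4)
pos=5: emit STAR '*'
DONE. 4 tokens: [NUM, RPAREN, NUM, STAR]

Answer: NUM RPAREN NUM STAR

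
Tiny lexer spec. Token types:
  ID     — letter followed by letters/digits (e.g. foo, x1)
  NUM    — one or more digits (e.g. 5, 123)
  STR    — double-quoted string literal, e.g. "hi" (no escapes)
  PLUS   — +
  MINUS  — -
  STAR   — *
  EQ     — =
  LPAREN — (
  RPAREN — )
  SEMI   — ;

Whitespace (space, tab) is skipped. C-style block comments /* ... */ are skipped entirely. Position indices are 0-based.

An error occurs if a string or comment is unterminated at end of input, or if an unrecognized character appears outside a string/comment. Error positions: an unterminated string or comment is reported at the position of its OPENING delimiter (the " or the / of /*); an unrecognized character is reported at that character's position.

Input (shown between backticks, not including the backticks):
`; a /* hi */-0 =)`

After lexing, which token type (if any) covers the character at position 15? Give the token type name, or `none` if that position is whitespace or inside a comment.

pos=0: emit SEMI ';'
pos=2: emit ID 'a' (now at pos=3)
pos=4: enter COMMENT mode (saw '/*')
exit COMMENT mode (now at pos=12)
pos=12: emit MINUS '-'
pos=13: emit NUM '0' (now at pos=14)
pos=15: emit EQ '='
pos=16: emit RPAREN ')'
DONE. 6 tokens: [SEMI, ID, MINUS, NUM, EQ, RPAREN]
Position 15: char is '=' -> EQ

Answer: EQ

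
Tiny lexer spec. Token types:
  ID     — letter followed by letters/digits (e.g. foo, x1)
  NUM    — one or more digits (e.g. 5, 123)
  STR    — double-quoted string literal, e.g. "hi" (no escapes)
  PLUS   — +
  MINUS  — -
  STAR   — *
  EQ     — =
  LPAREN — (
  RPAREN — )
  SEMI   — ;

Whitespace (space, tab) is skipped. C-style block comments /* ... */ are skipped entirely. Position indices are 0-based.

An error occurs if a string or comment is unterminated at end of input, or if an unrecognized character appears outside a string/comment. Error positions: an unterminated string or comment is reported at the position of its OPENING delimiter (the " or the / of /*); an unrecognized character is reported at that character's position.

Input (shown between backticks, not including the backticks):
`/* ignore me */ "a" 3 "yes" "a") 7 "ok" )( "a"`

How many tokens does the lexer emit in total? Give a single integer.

pos=0: enter COMMENT mode (saw '/*')
exit COMMENT mode (now at pos=15)
pos=16: enter STRING mode
pos=16: emit STR "a" (now at pos=19)
pos=20: emit NUM '3' (now at pos=21)
pos=22: enter STRING mode
pos=22: emit STR "yes" (now at pos=27)
pos=28: enter STRING mode
pos=28: emit STR "a" (now at pos=31)
pos=31: emit RPAREN ')'
pos=33: emit NUM '7' (now at pos=34)
pos=35: enter STRING mode
pos=35: emit STR "ok" (now at pos=39)
pos=40: emit RPAREN ')'
pos=41: emit LPAREN '('
pos=43: enter STRING mode
pos=43: emit STR "a" (now at pos=46)
DONE. 10 tokens: [STR, NUM, STR, STR, RPAREN, NUM, STR, RPAREN, LPAREN, STR]

Answer: 10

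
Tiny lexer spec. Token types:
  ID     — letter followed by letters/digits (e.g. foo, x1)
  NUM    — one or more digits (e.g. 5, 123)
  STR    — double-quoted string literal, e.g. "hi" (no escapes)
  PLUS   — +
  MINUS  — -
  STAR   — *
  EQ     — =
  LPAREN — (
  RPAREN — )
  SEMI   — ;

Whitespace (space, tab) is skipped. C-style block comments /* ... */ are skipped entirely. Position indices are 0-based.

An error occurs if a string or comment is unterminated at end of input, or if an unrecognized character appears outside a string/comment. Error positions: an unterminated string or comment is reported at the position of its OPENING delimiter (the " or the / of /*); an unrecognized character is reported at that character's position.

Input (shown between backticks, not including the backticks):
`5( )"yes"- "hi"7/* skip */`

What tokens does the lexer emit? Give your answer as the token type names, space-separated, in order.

Answer: NUM LPAREN RPAREN STR MINUS STR NUM

Derivation:
pos=0: emit NUM '5' (now at pos=1)
pos=1: emit LPAREN '('
pos=3: emit RPAREN ')'
pos=4: enter STRING mode
pos=4: emit STR "yes" (now at pos=9)
pos=9: emit MINUS '-'
pos=11: enter STRING mode
pos=11: emit STR "hi" (now at pos=15)
pos=15: emit NUM '7' (now at pos=16)
pos=16: enter COMMENT mode (saw '/*')
exit COMMENT mode (now at pos=26)
DONE. 7 tokens: [NUM, LPAREN, RPAREN, STR, MINUS, STR, NUM]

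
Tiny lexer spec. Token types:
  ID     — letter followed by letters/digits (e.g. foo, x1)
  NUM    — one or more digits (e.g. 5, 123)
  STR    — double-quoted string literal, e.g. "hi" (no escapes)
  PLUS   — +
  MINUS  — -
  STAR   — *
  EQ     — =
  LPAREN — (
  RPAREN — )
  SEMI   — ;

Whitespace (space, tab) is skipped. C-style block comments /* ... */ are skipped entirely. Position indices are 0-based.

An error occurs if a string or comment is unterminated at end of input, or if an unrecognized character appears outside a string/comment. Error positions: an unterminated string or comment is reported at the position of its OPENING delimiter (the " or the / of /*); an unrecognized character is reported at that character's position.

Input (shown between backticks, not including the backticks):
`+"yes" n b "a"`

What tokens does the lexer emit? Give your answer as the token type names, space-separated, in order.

Answer: PLUS STR ID ID STR

Derivation:
pos=0: emit PLUS '+'
pos=1: enter STRING mode
pos=1: emit STR "yes" (now at pos=6)
pos=7: emit ID 'n' (now at pos=8)
pos=9: emit ID 'b' (now at pos=10)
pos=11: enter STRING mode
pos=11: emit STR "a" (now at pos=14)
DONE. 5 tokens: [PLUS, STR, ID, ID, STR]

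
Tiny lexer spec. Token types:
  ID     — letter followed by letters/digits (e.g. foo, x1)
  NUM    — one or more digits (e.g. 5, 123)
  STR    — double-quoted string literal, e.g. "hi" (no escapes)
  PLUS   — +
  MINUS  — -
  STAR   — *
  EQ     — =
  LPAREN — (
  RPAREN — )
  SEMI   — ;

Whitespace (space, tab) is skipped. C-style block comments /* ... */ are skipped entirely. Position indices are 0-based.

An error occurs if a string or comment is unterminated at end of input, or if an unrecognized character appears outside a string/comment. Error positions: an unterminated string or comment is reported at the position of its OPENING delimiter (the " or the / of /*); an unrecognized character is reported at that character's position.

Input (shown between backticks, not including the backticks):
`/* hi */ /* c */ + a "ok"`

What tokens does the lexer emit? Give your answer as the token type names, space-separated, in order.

pos=0: enter COMMENT mode (saw '/*')
exit COMMENT mode (now at pos=8)
pos=9: enter COMMENT mode (saw '/*')
exit COMMENT mode (now at pos=16)
pos=17: emit PLUS '+'
pos=19: emit ID 'a' (now at pos=20)
pos=21: enter STRING mode
pos=21: emit STR "ok" (now at pos=25)
DONE. 3 tokens: [PLUS, ID, STR]

Answer: PLUS ID STR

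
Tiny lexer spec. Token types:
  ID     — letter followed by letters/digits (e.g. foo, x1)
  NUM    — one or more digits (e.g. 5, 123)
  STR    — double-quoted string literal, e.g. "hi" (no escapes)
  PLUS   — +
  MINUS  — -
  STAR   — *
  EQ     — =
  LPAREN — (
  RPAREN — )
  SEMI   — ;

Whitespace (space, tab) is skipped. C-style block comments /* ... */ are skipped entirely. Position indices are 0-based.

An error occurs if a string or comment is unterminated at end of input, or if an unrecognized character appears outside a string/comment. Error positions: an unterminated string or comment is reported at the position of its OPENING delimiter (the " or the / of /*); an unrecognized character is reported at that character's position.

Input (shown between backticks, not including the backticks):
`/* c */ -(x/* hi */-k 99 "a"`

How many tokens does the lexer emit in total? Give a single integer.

pos=0: enter COMMENT mode (saw '/*')
exit COMMENT mode (now at pos=7)
pos=8: emit MINUS '-'
pos=9: emit LPAREN '('
pos=10: emit ID 'x' (now at pos=11)
pos=11: enter COMMENT mode (saw '/*')
exit COMMENT mode (now at pos=19)
pos=19: emit MINUS '-'
pos=20: emit ID 'k' (now at pos=21)
pos=22: emit NUM '99' (now at pos=24)
pos=25: enter STRING mode
pos=25: emit STR "a" (now at pos=28)
DONE. 7 tokens: [MINUS, LPAREN, ID, MINUS, ID, NUM, STR]

Answer: 7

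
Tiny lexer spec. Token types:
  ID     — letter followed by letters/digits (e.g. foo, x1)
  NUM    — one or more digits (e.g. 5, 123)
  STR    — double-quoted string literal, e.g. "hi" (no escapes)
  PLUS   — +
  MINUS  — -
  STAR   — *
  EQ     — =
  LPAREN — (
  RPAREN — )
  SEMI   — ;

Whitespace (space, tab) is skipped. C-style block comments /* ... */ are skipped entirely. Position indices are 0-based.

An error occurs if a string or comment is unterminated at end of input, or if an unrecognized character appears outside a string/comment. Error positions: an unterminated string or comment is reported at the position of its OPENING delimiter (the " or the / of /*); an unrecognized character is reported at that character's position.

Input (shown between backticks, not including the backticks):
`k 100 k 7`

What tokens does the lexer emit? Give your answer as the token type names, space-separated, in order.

pos=0: emit ID 'k' (now at pos=1)
pos=2: emit NUM '100' (now at pos=5)
pos=6: emit ID 'k' (now at pos=7)
pos=8: emit NUM '7' (now at pos=9)
DONE. 4 tokens: [ID, NUM, ID, NUM]

Answer: ID NUM ID NUM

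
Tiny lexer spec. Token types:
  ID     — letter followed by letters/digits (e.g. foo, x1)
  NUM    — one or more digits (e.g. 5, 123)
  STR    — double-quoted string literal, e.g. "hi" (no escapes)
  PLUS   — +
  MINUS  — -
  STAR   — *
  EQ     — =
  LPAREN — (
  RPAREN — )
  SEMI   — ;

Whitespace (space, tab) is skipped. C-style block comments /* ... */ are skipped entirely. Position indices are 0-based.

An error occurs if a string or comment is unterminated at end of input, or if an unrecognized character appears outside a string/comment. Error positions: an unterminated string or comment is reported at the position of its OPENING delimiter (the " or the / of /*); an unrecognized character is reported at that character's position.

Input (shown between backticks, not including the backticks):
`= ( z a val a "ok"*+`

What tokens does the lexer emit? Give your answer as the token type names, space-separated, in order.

pos=0: emit EQ '='
pos=2: emit LPAREN '('
pos=4: emit ID 'z' (now at pos=5)
pos=6: emit ID 'a' (now at pos=7)
pos=8: emit ID 'val' (now at pos=11)
pos=12: emit ID 'a' (now at pos=13)
pos=14: enter STRING mode
pos=14: emit STR "ok" (now at pos=18)
pos=18: emit STAR '*'
pos=19: emit PLUS '+'
DONE. 9 tokens: [EQ, LPAREN, ID, ID, ID, ID, STR, STAR, PLUS]

Answer: EQ LPAREN ID ID ID ID STR STAR PLUS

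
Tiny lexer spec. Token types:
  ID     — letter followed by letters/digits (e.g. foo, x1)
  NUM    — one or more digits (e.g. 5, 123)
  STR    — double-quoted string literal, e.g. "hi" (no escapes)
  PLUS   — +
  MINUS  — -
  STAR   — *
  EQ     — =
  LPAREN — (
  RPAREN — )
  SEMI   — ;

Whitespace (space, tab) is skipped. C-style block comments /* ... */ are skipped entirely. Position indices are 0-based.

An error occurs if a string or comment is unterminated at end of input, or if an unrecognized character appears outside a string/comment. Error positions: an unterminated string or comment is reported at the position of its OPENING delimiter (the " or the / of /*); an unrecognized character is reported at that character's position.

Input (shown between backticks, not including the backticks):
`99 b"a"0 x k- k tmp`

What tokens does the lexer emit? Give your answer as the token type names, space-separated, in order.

pos=0: emit NUM '99' (now at pos=2)
pos=3: emit ID 'b' (now at pos=4)
pos=4: enter STRING mode
pos=4: emit STR "a" (now at pos=7)
pos=7: emit NUM '0' (now at pos=8)
pos=9: emit ID 'x' (now at pos=10)
pos=11: emit ID 'k' (now at pos=12)
pos=12: emit MINUS '-'
pos=14: emit ID 'k' (now at pos=15)
pos=16: emit ID 'tmp' (now at pos=19)
DONE. 9 tokens: [NUM, ID, STR, NUM, ID, ID, MINUS, ID, ID]

Answer: NUM ID STR NUM ID ID MINUS ID ID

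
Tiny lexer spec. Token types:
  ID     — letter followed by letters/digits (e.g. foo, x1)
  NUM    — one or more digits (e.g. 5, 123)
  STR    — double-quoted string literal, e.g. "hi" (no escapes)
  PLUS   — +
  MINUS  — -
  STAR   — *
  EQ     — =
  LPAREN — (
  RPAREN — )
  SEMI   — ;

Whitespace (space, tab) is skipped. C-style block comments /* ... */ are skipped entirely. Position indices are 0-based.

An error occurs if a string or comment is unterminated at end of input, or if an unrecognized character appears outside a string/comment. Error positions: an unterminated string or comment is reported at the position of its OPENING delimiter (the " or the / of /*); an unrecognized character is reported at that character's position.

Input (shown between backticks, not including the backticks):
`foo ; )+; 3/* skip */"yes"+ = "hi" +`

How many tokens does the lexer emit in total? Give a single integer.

pos=0: emit ID 'foo' (now at pos=3)
pos=4: emit SEMI ';'
pos=6: emit RPAREN ')'
pos=7: emit PLUS '+'
pos=8: emit SEMI ';'
pos=10: emit NUM '3' (now at pos=11)
pos=11: enter COMMENT mode (saw '/*')
exit COMMENT mode (now at pos=21)
pos=21: enter STRING mode
pos=21: emit STR "yes" (now at pos=26)
pos=26: emit PLUS '+'
pos=28: emit EQ '='
pos=30: enter STRING mode
pos=30: emit STR "hi" (now at pos=34)
pos=35: emit PLUS '+'
DONE. 11 tokens: [ID, SEMI, RPAREN, PLUS, SEMI, NUM, STR, PLUS, EQ, STR, PLUS]

Answer: 11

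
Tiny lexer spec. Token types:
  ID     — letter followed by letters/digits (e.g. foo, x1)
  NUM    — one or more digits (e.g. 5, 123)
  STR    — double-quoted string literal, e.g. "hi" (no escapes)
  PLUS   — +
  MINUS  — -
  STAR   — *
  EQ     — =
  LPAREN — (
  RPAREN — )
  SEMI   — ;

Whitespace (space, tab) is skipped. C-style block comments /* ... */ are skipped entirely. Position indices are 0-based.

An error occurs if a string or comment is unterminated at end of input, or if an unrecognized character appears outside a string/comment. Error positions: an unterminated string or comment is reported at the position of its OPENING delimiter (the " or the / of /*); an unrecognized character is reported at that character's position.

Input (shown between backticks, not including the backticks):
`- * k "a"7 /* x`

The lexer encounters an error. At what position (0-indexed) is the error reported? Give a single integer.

pos=0: emit MINUS '-'
pos=2: emit STAR '*'
pos=4: emit ID 'k' (now at pos=5)
pos=6: enter STRING mode
pos=6: emit STR "a" (now at pos=9)
pos=9: emit NUM '7' (now at pos=10)
pos=11: enter COMMENT mode (saw '/*')
pos=11: ERROR — unterminated comment (reached EOF)

Answer: 11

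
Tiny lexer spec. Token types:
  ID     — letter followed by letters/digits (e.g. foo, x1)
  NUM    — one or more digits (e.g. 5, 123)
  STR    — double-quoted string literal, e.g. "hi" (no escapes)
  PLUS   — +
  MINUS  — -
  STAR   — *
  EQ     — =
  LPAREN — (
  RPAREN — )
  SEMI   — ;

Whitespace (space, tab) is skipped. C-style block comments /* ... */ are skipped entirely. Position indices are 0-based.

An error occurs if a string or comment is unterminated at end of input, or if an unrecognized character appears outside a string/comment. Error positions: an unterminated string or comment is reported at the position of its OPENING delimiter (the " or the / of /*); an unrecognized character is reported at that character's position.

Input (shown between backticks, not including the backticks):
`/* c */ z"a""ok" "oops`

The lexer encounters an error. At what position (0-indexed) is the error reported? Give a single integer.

pos=0: enter COMMENT mode (saw '/*')
exit COMMENT mode (now at pos=7)
pos=8: emit ID 'z' (now at pos=9)
pos=9: enter STRING mode
pos=9: emit STR "a" (now at pos=12)
pos=12: enter STRING mode
pos=12: emit STR "ok" (now at pos=16)
pos=17: enter STRING mode
pos=17: ERROR — unterminated string

Answer: 17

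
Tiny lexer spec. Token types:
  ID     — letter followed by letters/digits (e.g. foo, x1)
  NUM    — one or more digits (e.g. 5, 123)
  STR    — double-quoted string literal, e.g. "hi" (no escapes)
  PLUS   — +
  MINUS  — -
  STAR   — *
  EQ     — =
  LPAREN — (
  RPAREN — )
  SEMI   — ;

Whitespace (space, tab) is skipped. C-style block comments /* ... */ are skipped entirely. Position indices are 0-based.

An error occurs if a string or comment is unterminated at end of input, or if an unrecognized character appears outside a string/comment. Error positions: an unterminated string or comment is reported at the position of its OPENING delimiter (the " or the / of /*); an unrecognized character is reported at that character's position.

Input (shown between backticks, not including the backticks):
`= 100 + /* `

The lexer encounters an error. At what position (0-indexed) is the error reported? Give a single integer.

pos=0: emit EQ '='
pos=2: emit NUM '100' (now at pos=5)
pos=6: emit PLUS '+'
pos=8: enter COMMENT mode (saw '/*')
pos=8: ERROR — unterminated comment (reached EOF)

Answer: 8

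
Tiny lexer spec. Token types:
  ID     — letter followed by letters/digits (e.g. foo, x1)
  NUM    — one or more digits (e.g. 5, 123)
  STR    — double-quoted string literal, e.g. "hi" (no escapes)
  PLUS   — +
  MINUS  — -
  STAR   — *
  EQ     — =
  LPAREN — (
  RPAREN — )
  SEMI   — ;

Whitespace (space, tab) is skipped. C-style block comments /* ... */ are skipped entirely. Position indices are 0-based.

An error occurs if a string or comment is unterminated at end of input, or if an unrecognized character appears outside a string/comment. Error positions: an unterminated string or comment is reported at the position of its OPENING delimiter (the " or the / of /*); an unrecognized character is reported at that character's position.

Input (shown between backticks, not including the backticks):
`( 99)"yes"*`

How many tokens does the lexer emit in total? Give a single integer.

pos=0: emit LPAREN '('
pos=2: emit NUM '99' (now at pos=4)
pos=4: emit RPAREN ')'
pos=5: enter STRING mode
pos=5: emit STR "yes" (now at pos=10)
pos=10: emit STAR '*'
DONE. 5 tokens: [LPAREN, NUM, RPAREN, STR, STAR]

Answer: 5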